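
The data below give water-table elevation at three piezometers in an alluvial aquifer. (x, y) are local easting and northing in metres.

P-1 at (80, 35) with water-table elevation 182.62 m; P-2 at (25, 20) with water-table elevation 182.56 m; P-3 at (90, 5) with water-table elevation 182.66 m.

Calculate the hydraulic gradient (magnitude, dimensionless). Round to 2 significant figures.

0.0016

Taking P-1 as reference: P-2−P-1 = (-55, -15, -0.06); P-3−P-1 = (10, -30, +0.04).
Solve a·Δx + b·Δy = Δh: det = (-55)·(-30) − 10·(-15) = 1800.
∂h/∂x = [(-0.06)·(-30) − (+0.04)·(-15)] / 1800 = +0.001333
∂h/∂y = [(-55)·(+0.04) − 10·(-0.06)] / 1800 = -0.0008889
|∇h| = √(0.001333² + -0.0008889²) = 0.001602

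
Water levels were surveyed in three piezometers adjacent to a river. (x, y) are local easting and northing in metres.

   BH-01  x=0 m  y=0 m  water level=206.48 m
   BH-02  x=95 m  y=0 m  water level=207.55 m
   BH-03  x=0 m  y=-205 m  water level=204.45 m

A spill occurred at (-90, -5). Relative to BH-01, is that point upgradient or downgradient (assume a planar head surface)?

downgradient

∂h/∂x = (207.55 − 206.48) / (95 − 0) = +0.01126
∂h/∂y = (204.45 − 206.48) / (-205 − 0) = +0.009902
Head at (-90, -5) = 206.48 + (+0.01126)·(-90) + (+0.009902)·(-5) = 205.42 m.
That is lower than the 206.48 m at BH-01, so the point is downgradient.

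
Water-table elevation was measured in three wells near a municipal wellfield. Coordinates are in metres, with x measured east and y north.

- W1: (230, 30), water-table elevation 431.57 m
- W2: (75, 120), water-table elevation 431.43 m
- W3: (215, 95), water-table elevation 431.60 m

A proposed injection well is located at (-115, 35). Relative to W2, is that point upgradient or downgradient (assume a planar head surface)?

Taking W1 as reference: W2−W1 = (-155, 90, -0.14); W3−W1 = (-15, 65, +0.03).
Solve a·Δx + b·Δy = Δh: det = (-155)·65 − (-15)·90 = -8725.
∂h/∂x = [(-0.14)·65 − (+0.03)·90] / -8725 = +0.001352
∂h/∂y = [(-155)·(+0.03) − (-15)·(-0.14)] / -8725 = +0.0007736
Head at (-115, 35) = 431.57 + (+0.001352)·(-345) + (+0.0007736)·(5) = 431.11 m.
That is lower than the 431.43 m at W2, so the point is downgradient.

downgradient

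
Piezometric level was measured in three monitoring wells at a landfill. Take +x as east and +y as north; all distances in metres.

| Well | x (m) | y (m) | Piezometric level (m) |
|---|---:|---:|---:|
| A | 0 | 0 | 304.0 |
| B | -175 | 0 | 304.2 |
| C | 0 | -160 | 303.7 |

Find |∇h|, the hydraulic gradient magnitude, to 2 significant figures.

0.0022

∂h/∂x = (304.2 − 304.0) / (-175 − 0) = -0.001143
∂h/∂y = (303.7 − 304.0) / (-160 − 0) = +0.001875
|∇h| = √(-0.001143² + 0.001875²) = 0.002196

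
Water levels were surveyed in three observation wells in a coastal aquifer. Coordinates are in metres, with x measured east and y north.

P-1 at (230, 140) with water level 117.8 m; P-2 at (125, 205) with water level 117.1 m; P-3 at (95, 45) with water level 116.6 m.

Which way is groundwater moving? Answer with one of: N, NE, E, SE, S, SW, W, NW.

W

Taking P-1 as reference: P-2−P-1 = (-105, 65, -0.7); P-3−P-1 = (-135, -95, -1.2).
Determinant of the coordinate differences = (-105)·(-95) − (-135)·65 = 18750.
∂h/∂x = [(-0.7)·(-95) − (-1.2)·65] / 18750 = +0.007707
∂h/∂y = [(-105)·(-1.2) − (-135)·(-0.7)] / 18750 = +0.001680
Flow = −∇h = (-0.007707 east, -0.001680 north), which points west.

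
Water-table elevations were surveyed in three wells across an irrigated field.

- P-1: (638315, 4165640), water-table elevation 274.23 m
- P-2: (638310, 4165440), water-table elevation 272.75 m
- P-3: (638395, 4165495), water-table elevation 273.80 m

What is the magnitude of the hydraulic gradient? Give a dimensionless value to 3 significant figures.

0.0105

With h = a·x + b·y + c and P-1 as origin, the differences give:
  (-5)·a + (-200)·b = -1.48
  80·a + (-145)·b = -0.43
Eliminate b (×(-145) and ×(-200), subtract): 16725·a = 128.600 → a = ∂h/∂x = +0.007689
Back-substitute: b = ∂h/∂y = +0.007208.
|∇h| = √(0.007689² + 0.007208²) = 0.01054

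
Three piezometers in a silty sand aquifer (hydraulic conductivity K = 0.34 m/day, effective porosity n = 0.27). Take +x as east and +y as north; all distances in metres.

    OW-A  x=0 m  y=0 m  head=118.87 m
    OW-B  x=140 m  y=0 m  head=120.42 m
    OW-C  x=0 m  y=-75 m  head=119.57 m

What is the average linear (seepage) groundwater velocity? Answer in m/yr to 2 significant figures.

6.7 m/yr

∂h/∂x = (120.42 − 118.87) / (140 − 0) = +0.01107
∂h/∂y = (119.57 − 118.87) / (-75 − 0) = -0.009333
|∇h| = √(0.01107² + -0.009333²) = 0.01448
Seepage velocity v = K·i/n = 0.34 × 0.01448 / 0.27 = 0.01823 m/day = 6.659 m/yr.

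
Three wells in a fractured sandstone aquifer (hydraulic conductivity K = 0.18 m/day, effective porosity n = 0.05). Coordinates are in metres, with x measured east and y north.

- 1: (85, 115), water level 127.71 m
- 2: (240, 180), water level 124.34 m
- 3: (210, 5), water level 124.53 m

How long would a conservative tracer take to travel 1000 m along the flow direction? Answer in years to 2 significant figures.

33 years

With h = a·x + b·y + c and 1 as origin, the differences give:
  155·a + 65·b = -3.37
  125·a + (-110)·b = -3.18
Eliminate b (×(-110) and ×65, subtract): -25175·a = 577.400 → a = ∂h/∂x = -0.02294
Back-substitute: b = ∂h/∂y = +0.002846.
|∇h| = √(-0.02294² + 0.002846²) = 0.02312
Seepage velocity v = K·i/n = 0.18 × 0.02312 / 0.05 = 0.08323 m/day.
t = 1000 / 0.08323 = 1.201e+04 days = 32.9 years.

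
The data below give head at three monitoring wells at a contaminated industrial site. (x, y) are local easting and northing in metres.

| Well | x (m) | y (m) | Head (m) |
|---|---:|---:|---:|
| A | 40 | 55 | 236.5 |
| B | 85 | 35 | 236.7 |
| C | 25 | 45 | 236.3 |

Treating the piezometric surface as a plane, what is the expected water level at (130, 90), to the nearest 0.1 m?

Taking A as reference: B−A = (45, -20, +0.2); C−A = (-15, -10, -0.2).
Solve a·Δx + b·Δy = Δh: det = 45·(-10) − (-15)·(-20) = -750.
∂h/∂x = [(+0.2)·(-10) − (-0.2)·(-20)] / -750 = +0.008000
∂h/∂y = [45·(-0.2) − (-15)·(+0.2)] / -750 = +0.008000
h(130, 90) = 236.5 + (+0.008000)·(90) + (+0.008000)·(35) = 236.5 +0.720 +0.280 = 237.500 m.

237.5 m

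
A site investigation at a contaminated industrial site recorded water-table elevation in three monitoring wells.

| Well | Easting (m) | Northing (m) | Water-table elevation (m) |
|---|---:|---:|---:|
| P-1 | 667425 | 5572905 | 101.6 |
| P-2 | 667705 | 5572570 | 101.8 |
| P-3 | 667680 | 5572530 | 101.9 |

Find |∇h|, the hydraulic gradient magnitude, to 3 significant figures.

With h = a·x + b·y + c and P-1 as origin, the differences give:
  280·a + (-335)·b = +0.2
  255·a + (-375)·b = +0.3
Eliminate b (×(-375) and ×(-335), subtract): -19575·a = 25.50 → a = ∂h/∂x = -0.001303
Back-substitute: b = ∂h/∂y = -0.001686.
|∇h| = √(-0.001303² + -0.001686²) = 0.002131

0.00213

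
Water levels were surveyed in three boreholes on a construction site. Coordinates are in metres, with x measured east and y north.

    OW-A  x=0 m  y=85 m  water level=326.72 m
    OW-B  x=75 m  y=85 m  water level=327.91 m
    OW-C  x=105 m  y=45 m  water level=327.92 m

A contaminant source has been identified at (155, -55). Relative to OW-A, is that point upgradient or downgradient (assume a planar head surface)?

Taking OW-A as reference: OW-B−OW-A = (75, 0, +1.19); OW-C−OW-A = (105, -40, +1.20).
Determinant of the coordinate differences = 75·(-40) − 105·0 = -3000.
∂h/∂x = [(+1.19)·(-40) − (+1.20)·0] / -3000 = +0.01587
∂h/∂y = [75·(+1.20) − 105·(+1.19)] / -3000 = +0.01165
Head at (155, -55) = 326.72 + (+0.01587)·(155) + (+0.01165)·(-140) = 327.55 m.
That is higher than the 326.72 m at OW-A, so the point is upgradient.

upgradient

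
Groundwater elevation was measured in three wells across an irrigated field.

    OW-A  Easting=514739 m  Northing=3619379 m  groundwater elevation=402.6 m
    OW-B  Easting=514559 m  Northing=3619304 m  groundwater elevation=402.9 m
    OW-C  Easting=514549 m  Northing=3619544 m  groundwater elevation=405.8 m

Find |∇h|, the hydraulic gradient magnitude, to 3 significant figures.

With h = a·x + b·y + c and OW-A as origin, the differences give:
  (-180)·a + (-75)·b = +0.3
  (-190)·a + 165·b = +3.2
Eliminate b (×165 and ×(-75), subtract): -43950·a = 289.50 → a = ∂h/∂x = -0.006587
Back-substitute: b = ∂h/∂y = +0.01181.
|∇h| = √(-0.006587² + 0.01181²) = 0.01352

0.0135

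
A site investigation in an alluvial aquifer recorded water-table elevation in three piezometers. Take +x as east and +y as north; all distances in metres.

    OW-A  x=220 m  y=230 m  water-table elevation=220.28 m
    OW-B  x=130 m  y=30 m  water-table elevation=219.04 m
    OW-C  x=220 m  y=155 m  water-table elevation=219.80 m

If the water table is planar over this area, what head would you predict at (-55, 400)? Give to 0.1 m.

221.5 m

With h = a·x + b·y + c and OW-A as origin, the differences give:
  (-90)·a + (-200)·b = -1.24
  0·a + (-75)·b = -0.48
Eliminate b (×(-75) and ×(-200), subtract): 6750·a = -3.000 → a = ∂h/∂x = -0.0004444
Back-substitute: b = ∂h/∂y = +0.006400.
h(-55, 400) = 220.28 + (-0.0004444)·(-275) + (+0.006400)·(170) = 220.28 +0.122 +1.088 = 221.490 m.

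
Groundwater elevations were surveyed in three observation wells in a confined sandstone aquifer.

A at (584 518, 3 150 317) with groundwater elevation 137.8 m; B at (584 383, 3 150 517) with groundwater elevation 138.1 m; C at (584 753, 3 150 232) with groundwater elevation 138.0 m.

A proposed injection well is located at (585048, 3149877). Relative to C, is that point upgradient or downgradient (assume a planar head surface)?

Three-point gradient (reference A): Δ to B = (-135, 200, +0.3), Δ to C = (235, -85, +0.2).
∂h/∂x = +0.001844, ∂h/∂y = +0.002745 (det = -35525).
Head at (585048, 3149877) = 137.8 + (+0.001844)·(530) + (+0.002745)·(-440) = 137.57 m.
That is lower than the 138.0 m at C, so the point is downgradient.

downgradient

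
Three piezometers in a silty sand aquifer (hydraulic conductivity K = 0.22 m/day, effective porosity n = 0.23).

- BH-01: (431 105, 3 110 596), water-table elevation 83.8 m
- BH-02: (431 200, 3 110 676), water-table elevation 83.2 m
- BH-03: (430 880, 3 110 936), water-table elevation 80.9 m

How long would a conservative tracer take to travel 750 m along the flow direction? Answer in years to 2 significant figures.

Taking BH-01 as reference: BH-02−BH-01 = (95, 80, -0.6); BH-03−BH-01 = (-225, 340, -2.9).
Determinant of the coordinate differences = 95·340 − (-225)·80 = 50300.
∂h/∂x = [(-0.6)·340 − (-2.9)·80] / 50300 = +0.0005567
∂h/∂y = [95·(-2.9) − (-225)·(-0.6)] / 50300 = -0.008161
|∇h| = √(0.0005567² + -0.008161²) = 0.00818
Seepage velocity v = K·i/n = 0.22 × 0.00818 / 0.23 = 0.007824 m/day.
t = 750 / 0.007824 = 9.586e+04 days = 262 years.

260 years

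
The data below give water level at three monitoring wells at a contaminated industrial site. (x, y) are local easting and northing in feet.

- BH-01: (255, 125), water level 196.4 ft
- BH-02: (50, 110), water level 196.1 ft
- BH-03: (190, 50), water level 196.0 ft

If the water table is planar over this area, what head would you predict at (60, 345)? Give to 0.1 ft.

197.1 ft

Taking BH-01 as reference: BH-02−BH-01 = (-205, -15, -0.3); BH-03−BH-01 = (-65, -75, -0.4).
Solve a·Δx + b·Δy = Δh: det = (-205)·(-75) − (-65)·(-15) = 14400.
∂h/∂x = [(-0.3)·(-75) − (-0.4)·(-15)] / 14400 = +0.001146
∂h/∂y = [(-205)·(-0.4) − (-65)·(-0.3)] / 14400 = +0.004340
h(60, 345) = 196.4 + (+0.001146)·(-195) + (+0.004340)·(220) = 196.4 -0.223 +0.955 = 197.131 ft.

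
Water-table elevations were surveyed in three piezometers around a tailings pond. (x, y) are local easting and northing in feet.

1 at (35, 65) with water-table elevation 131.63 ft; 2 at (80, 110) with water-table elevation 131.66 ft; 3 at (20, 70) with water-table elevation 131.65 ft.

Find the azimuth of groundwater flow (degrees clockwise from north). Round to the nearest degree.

Differences from 1: to 2 (Δx, Δy, Δh) = (45, 45, +0.03); to 3 = (-15, 5, +0.02).
Solve a·Δx + b·Δy = Δh: det = 45·5 − (-15)·45 = 900.
∂h/∂x = [(+0.03)·5 − (+0.02)·45] / 900 = -0.0008333
∂h/∂y = [45·(+0.02) − (-15)·(+0.03)] / 900 = +0.001500
Flow direction (−∇h) has components (+0.0008333 E, -0.001500 N).
Azimuth = atan2(E, N) = atan2(+0.0008333, -0.001500) = 150.9° ≈ 151°.

151°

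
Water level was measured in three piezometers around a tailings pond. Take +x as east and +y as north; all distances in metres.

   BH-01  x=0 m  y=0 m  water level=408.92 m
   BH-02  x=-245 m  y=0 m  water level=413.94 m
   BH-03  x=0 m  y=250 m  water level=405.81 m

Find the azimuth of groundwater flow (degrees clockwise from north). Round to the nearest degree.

∂h/∂x = (413.94 − 408.92) / (-245 − 0) = -0.02049
∂h/∂y = (405.81 − 408.92) / (250 − 0) = -0.01244
Flow direction (−∇h) has components (+0.02049 E, +0.01244 N).
Azimuth = atan2(E, N) = atan2(+0.02049, +0.01244) = 58.7° ≈ 059°.

059°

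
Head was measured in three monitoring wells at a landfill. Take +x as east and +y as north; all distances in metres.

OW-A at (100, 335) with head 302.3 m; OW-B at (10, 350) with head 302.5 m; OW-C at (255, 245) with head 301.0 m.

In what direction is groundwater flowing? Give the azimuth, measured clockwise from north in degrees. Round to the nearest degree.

With h = a·x + b·y + c and OW-A as origin, the differences give:
  (-90)·a + 15·b = +0.2
  155·a + (-90)·b = -1.3
Eliminate b (×(-90) and ×15, subtract): 5775·a = 1.50 → a = ∂h/∂x = +0.0002597
Back-substitute: b = ∂h/∂y = +0.01489.
Flow direction (−∇h) has components (-0.0002597 E, -0.01489 N).
Azimuth = atan2(E, N) = atan2(-0.0002597, -0.01489) = 181.0° ≈ 181°.

181°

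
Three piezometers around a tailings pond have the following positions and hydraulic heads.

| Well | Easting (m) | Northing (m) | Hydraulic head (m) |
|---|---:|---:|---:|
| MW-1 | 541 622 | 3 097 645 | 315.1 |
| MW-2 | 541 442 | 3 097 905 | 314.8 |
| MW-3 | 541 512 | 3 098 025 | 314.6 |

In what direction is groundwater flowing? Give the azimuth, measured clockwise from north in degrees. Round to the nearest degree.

Differences from MW-1: to MW-2 (Δx, Δy, Δh) = (-180, 260, -0.3); to MW-3 = (-110, 380, -0.5).
Determinant of the coordinate differences = (-180)·380 − (-110)·260 = -39800.
∂h/∂x = [(-0.3)·380 − (-0.5)·260] / -39800 = -0.0004020
∂h/∂y = [(-180)·(-0.5) − (-110)·(-0.3)] / -39800 = -0.001432
Flow direction (−∇h) has components (+0.0004020 E, +0.001432 N).
Azimuth = atan2(E, N) = atan2(+0.0004020, +0.001432) = 15.7° ≈ 016°.

016°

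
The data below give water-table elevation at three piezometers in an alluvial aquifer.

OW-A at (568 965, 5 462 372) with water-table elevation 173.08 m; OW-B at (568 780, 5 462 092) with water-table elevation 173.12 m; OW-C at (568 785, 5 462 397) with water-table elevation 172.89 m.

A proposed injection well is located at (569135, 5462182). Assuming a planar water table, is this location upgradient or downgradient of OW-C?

Taking OW-A as reference: OW-B−OW-A = (-185, -280, +0.04); OW-C−OW-A = (-180, 25, -0.19).
Solve a·Δx + b·Δy = Δh: det = (-185)·25 − (-180)·(-280) = -55025.
∂h/∂x = [(+0.04)·25 − (-0.19)·(-280)] / -55025 = +0.0009487
∂h/∂y = [(-185)·(-0.19) − (-180)·(+0.04)] / -55025 = -0.0007697
Head at (569135, 5462182) = 173.08 + (+0.0009487)·(170) + (-0.0007697)·(-190) = 173.39 m.
That is higher than the 172.89 m at OW-C, so the point is upgradient.

upgradient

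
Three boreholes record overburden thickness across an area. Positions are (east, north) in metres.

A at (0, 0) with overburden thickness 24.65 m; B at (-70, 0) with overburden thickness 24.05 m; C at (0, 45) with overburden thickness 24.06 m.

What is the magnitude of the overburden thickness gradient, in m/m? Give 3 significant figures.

0.0157 m/m

∂d/∂x = (24.05 − 24.65) / (-70 − 0) = +0.008571
∂d/∂y = (24.06 − 24.65) / (45 − 0) = -0.01311
|∇f| = √(0.008571² + -0.01311²) = 0.01566 m/m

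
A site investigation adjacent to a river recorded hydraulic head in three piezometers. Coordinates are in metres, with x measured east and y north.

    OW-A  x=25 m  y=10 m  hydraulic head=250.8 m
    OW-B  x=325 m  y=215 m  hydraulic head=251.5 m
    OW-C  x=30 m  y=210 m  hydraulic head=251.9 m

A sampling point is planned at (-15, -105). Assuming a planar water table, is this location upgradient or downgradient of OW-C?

downgradient

Differences from OW-A: to OW-B (Δx, Δy, Δh) = (300, 205, +0.7); to OW-C = (5, 200, +1.1).
Solve a·Δx + b·Δy = Δh: det = 300·200 − 5·205 = 58975.
∂h/∂x = [(+0.7)·200 − (+1.1)·205] / 58975 = -0.001450
∂h/∂y = [300·(+1.1) − 5·(+0.7)] / 58975 = +0.005536
Head at (-15, -105) = 250.8 + (-0.001450)·(-40) + (+0.005536)·(-115) = 250.22 m.
That is lower than the 251.9 m at OW-C, so the point is downgradient.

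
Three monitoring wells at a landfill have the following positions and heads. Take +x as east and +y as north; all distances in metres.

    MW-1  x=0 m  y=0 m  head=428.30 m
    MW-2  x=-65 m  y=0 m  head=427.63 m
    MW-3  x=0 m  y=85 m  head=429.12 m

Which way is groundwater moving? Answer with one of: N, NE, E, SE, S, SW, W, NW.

∂h/∂x = (427.63 − 428.30) / (-65 − 0) = +0.01031
∂h/∂y = (429.12 − 428.30) / (85 − 0) = +0.009647
Flow = −∇h = (-0.01031 east, -0.009647 north), which points southwest.

SW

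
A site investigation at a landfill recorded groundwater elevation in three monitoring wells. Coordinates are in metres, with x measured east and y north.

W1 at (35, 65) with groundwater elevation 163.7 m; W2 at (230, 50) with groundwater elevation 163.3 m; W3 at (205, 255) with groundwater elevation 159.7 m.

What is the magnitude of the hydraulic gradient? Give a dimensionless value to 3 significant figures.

Taking W1 as reference: W2−W1 = (195, -15, -0.4); W3−W1 = (170, 190, -4.0).
Determinant of the coordinate differences = 195·190 − 170·(-15) = 39600.
∂h/∂x = [(-0.4)·190 − (-4.0)·(-15)] / 39600 = -0.003434
∂h/∂y = [195·(-4.0) − 170·(-0.4)] / 39600 = -0.01798
|∇h| = √(-0.003434² + -0.01798²) = 0.0183

0.0183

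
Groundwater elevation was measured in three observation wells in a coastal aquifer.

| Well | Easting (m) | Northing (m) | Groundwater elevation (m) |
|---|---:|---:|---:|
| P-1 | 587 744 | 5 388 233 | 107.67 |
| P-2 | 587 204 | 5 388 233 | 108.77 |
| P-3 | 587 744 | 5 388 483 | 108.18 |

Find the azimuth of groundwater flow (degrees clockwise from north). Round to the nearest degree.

135°

∂h/∂x = (108.77 − 107.67) / (587204 − 587744) = -0.002037
∂h/∂y = (108.18 − 107.67) / (5388483 − 5388233) = +0.002040
Flow direction (−∇h) has components (+0.002037 E, -0.002040 N).
Azimuth = atan2(E, N) = atan2(+0.002037, -0.002040) = 135.0° ≈ 135°.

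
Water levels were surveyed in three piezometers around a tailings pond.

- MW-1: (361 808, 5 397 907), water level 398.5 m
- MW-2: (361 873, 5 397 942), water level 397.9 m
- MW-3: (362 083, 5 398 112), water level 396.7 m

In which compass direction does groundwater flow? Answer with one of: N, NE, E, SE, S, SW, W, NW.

SE

Taking MW-1 as reference: MW-2−MW-1 = (65, 35, -0.6); MW-3−MW-1 = (275, 205, -1.8).
Determinant of the coordinate differences = 65·205 − 275·35 = 3700.
∂h/∂x = [(-0.6)·205 − (-1.8)·35] / 3700 = -0.01622
∂h/∂y = [65·(-1.8) − 275·(-0.6)] / 3700 = +0.01297
Flow = −∇h = (+0.01622 east, -0.01297 north), which points southeast.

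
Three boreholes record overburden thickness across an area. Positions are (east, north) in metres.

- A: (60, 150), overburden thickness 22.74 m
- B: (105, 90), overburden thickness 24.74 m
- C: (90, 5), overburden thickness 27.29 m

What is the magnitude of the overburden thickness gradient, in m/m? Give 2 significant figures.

0.031 m/m

Taking A as reference: B−A = (45, -60, +2.00); C−A = (30, -145, +4.55).
Solve a·Δx + b·Δy = Δd: det = 45·(-145) − 30·(-60) = -4725.
∂d/∂x = [(+2.00)·(-145) − (+4.55)·(-60)] / -4725 = +0.003598
∂d/∂y = [45·(+4.55) − 30·(+2.00)] / -4725 = -0.03063
|∇f| = √(0.003598² + -0.03063²) = 0.03084 m/m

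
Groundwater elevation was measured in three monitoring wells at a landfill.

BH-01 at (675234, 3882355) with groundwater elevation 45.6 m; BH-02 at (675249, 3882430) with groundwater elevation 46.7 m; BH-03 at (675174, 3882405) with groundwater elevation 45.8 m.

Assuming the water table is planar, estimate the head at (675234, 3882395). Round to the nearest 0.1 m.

46.1 m

Taking BH-01 as reference: BH-02−BH-01 = (15, 75, +1.1); BH-03−BH-01 = (-60, 50, +0.2).
Solve a·Δx + b·Δy = Δh: det = 15·50 − (-60)·75 = 5250.
∂h/∂x = [(+1.1)·50 − (+0.2)·75] / 5250 = +0.007619
∂h/∂y = [15·(+0.2) − (-60)·(+1.1)] / 5250 = +0.01314
h(675234, 3882395) = 45.6 + (+0.007619)·(0) + (+0.01314)·(40) = 45.6 +0.000 +0.526 = 46.126 m.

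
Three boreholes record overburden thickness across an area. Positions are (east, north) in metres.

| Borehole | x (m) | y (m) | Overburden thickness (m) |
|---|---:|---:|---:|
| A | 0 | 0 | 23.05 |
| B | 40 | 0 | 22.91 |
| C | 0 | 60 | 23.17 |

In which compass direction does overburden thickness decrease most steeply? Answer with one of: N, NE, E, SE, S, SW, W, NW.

SE

∂d/∂x = (22.91 − 23.05) / (40 − 0) = -0.003500
∂d/∂y = (23.17 − 23.05) / (60 − 0) = +0.002000
Steepest decrease is along −∇f = (+0.003500 E, -0.002000 N) → southeast.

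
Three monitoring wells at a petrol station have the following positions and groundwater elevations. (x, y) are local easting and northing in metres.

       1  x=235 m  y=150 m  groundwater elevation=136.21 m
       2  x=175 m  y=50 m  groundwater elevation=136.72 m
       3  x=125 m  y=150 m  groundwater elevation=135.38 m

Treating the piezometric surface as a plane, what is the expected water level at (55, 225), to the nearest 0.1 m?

134.1 m

Three-point gradient (reference 1): Δ to 2 = (-60, -100, +0.51), Δ to 3 = (-110, 0, -0.83).
∂h/∂x = +0.007545, ∂h/∂y = -0.009627 (det = -11000).
h(55, 225) = 136.21 + (+0.007545)·(-180) + (-0.009627)·(75) = 136.21 -1.358 -0.722 = 134.130 m.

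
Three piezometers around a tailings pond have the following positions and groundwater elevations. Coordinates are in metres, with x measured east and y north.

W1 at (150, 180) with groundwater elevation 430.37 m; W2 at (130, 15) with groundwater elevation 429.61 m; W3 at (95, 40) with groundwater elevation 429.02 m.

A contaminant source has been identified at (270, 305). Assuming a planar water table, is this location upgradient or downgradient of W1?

Three-point gradient (reference W1): Δ to W2 = (-20, -165, -0.76), Δ to W3 = (-55, -140, -1.35).
∂h/∂x = +0.01854, ∂h/∂y = +0.002359 (det = -6275).
Head at (270, 305) = 430.37 + (+0.01854)·(120) + (+0.002359)·(125) = 432.89 m.
That is higher than the 430.37 m at W1, so the point is upgradient.

upgradient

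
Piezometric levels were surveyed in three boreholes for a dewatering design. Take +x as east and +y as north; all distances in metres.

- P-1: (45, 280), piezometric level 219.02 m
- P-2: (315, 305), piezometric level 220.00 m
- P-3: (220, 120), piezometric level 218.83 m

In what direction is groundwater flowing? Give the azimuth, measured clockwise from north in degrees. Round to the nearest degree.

Three-point gradient (reference P-1): Δ to P-2 = (270, 25, +0.98), Δ to P-3 = (175, -160, -0.19).
∂h/∂x = +0.003196, ∂h/∂y = +0.004683 (det = -47575).
Flow direction (−∇h) has components (-0.003196 E, -0.004683 N).
Azimuth = atan2(E, N) = atan2(-0.003196, -0.004683) = 214.3° ≈ 214°.

214°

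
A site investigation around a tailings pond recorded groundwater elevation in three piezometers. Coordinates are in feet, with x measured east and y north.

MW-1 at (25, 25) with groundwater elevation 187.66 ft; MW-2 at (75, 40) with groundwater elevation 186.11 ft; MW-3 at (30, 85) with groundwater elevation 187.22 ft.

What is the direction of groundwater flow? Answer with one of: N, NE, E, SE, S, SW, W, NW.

Differences from MW-1: to MW-2 (Δx, Δy, Δh) = (50, 15, -1.55); to MW-3 = (5, 60, -0.44).
Determinant of the coordinate differences = 50·60 − 5·15 = 2925.
∂h/∂x = [(-1.55)·60 − (-0.44)·15] / 2925 = -0.02954
∂h/∂y = [50·(-0.44) − 5·(-1.55)] / 2925 = -0.004872
Flow = −∇h = (+0.02954 east, +0.004872 north), which points east.

E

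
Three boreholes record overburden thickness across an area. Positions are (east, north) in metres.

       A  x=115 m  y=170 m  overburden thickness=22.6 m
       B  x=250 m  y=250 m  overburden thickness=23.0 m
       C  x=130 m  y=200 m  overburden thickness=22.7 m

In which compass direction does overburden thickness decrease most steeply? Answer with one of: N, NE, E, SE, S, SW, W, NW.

With d = a·x + b·y + c and A as origin, the differences give:
  135·a + 80·b = +0.4
  15·a + 30·b = +0.1
Eliminate b (×30 and ×80, subtract): 2850·a = 4.00 → a = ∂d/∂x = +0.001404
Back-substitute: b = ∂d/∂y = +0.002632.
Steepest decrease is along −∇f = (-0.001404 E, -0.002632 N) → southwest.

SW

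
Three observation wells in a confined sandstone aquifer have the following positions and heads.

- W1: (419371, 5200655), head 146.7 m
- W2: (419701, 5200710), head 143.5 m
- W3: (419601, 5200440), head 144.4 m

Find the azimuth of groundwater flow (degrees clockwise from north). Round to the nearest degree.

Three-point gradient (reference W1): Δ to W2 = (330, 55, -3.2), Δ to W3 = (230, -215, -2.3).
∂h/∂x = -0.009743, ∂h/∂y = +0.0002751 (det = -83600).
Flow direction (−∇h) has components (+0.009743 E, -0.0002751 N).
Azimuth = atan2(E, N) = atan2(+0.009743, -0.0002751) = 91.6° ≈ 092°.

092°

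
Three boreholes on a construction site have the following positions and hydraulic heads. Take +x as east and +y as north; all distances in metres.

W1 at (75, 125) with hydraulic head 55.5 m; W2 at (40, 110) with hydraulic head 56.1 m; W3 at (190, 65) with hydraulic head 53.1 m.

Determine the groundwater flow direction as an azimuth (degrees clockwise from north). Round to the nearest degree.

Differences from W1: to W2 (Δx, Δy, Δh) = (-35, -15, +0.6); to W3 = (115, -60, -2.4).
Solve a·Δx + b·Δy = Δh: det = (-35)·(-60) − 115·(-15) = 3825.
∂h/∂x = [(+0.6)·(-60) − (-2.4)·(-15)] / 3825 = -0.01882
∂h/∂y = [(-35)·(-2.4) − 115·(+0.6)] / 3825 = +0.003922
Flow direction (−∇h) has components (+0.01882 E, -0.003922 N).
Azimuth = atan2(E, N) = atan2(+0.01882, -0.003922) = 101.8° ≈ 102°.

102°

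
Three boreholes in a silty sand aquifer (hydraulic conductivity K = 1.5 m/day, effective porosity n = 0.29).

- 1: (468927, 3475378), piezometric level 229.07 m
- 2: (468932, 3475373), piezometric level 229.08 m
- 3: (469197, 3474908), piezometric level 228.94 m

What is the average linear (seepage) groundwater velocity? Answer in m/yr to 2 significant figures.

12 m/yr

With h = a·x + b·y + c and 1 as origin, the differences give:
  5·a + (-5)·b = +0.01
  270·a + (-470)·b = -0.13
Eliminate b (×(-470) and ×(-5), subtract): -1000·a = -5.350 → a = ∂h/∂x = +0.005350
Back-substitute: b = ∂h/∂y = +0.003350.
|∇h| = √(0.005350² + 0.003350²) = 0.006312
Seepage velocity v = K·i/n = 1.5 × 0.006312 / 0.29 = 0.03265 m/day = 11.93 m/yr.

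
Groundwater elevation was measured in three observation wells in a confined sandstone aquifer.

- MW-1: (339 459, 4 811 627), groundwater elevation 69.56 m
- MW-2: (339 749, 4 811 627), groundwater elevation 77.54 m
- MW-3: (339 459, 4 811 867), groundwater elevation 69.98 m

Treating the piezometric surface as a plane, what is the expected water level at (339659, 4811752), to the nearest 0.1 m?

75.3 m

∂h/∂x = (77.54 − 69.56) / (339749 − 339459) = +0.02752
∂h/∂y = (69.98 − 69.56) / (4811867 − 4811627) = +0.001750
h(339659, 4811752) = 69.56 + (+0.02752)·(200) + (+0.001750)·(125) = 69.56 +5.503 +0.219 = 75.282 m.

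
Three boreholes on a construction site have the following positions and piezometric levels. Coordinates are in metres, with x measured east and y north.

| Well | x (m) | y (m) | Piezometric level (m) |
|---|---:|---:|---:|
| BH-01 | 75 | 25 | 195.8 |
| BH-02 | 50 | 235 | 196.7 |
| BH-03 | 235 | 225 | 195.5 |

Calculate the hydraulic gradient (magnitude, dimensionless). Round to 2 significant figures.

0.0072

Taking BH-01 as reference: BH-02−BH-01 = (-25, 210, +0.9); BH-03−BH-01 = (160, 200, -0.3).
Determinant of the coordinate differences = (-25)·200 − 160·210 = -38600.
∂h/∂x = [(+0.9)·200 − (-0.3)·210] / -38600 = -0.006295
∂h/∂y = [(-25)·(-0.3) − 160·(+0.9)] / -38600 = +0.003536
|∇h| = √(-0.006295² + 0.003536²) = 0.00722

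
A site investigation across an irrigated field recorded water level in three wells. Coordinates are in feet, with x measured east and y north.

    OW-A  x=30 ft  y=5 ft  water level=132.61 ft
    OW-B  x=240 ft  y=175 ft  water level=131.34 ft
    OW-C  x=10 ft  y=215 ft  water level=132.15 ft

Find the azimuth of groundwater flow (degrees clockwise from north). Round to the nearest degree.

Differences from OW-A: to OW-B (Δx, Δy, Δh) = (210, 170, -1.27); to OW-C = (-20, 210, -0.46).
Determinant of the coordinate differences = 210·210 − (-20)·170 = 47500.
∂h/∂x = [(-1.27)·210 − (-0.46)·170] / 47500 = -0.003968
∂h/∂y = [210·(-0.46) − (-20)·(-1.27)] / 47500 = -0.002568
Flow direction (−∇h) has components (+0.003968 E, +0.002568 N).
Azimuth = atan2(E, N) = atan2(+0.003968, +0.002568) = 57.1° ≈ 057°.

057°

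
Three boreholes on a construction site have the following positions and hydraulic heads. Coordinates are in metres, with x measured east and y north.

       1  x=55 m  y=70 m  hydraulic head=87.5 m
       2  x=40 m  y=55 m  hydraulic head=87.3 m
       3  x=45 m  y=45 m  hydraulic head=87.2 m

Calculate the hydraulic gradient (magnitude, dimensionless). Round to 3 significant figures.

0.0113

Differences from 1: to 2 (Δx, Δy, Δh) = (-15, -15, -0.2); to 3 = (-10, -25, -0.3).
Determinant of the coordinate differences = (-15)·(-25) − (-10)·(-15) = 225.
∂h/∂x = [(-0.2)·(-25) − (-0.3)·(-15)] / 225 = +0.002222
∂h/∂y = [(-15)·(-0.3) − (-10)·(-0.2)] / 225 = +0.01111
|∇h| = √(0.002222² + 0.01111²) = 0.01133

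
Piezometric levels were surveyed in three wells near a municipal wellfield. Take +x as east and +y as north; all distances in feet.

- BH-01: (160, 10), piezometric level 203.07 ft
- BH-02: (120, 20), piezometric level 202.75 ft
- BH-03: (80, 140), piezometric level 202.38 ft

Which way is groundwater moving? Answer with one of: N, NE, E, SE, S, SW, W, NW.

Three-point gradient (reference BH-01): Δ to BH-02 = (-40, 10, -0.32), Δ to BH-03 = (-80, 130, -0.69).
∂h/∂x = +0.007886, ∂h/∂y = -0.0004545 (det = -4400).
Flow = −∇h = (-0.007886 east, +0.0004545 north), which points west.

W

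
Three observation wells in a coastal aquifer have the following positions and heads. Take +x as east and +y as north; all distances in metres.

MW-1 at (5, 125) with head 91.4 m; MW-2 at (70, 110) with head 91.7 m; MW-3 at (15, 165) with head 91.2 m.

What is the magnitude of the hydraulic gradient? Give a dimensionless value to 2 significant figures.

0.0067

Taking MW-1 as reference: MW-2−MW-1 = (65, -15, +0.3); MW-3−MW-1 = (10, 40, -0.2).
Determinant of the coordinate differences = 65·40 − 10·(-15) = 2750.
∂h/∂x = [(+0.3)·40 − (-0.2)·(-15)] / 2750 = +0.003273
∂h/∂y = [65·(-0.2) − 10·(+0.3)] / 2750 = -0.005818
|∇h| = √(0.003273² + -0.005818²) = 0.006675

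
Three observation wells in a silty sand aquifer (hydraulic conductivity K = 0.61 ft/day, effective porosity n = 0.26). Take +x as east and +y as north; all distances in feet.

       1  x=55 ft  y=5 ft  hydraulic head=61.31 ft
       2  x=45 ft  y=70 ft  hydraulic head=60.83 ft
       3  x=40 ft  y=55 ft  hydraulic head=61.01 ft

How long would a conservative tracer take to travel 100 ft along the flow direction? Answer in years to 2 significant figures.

Taking 1 as reference: 2−1 = (-10, 65, -0.48); 3−1 = (-15, 50, -0.30).
Solve a·Δx + b·Δy = Δh: det = (-10)·50 − (-15)·65 = 475.
∂h/∂x = [(-0.48)·50 − (-0.30)·65] / 475 = -0.009474
∂h/∂y = [(-10)·(-0.30) − (-15)·(-0.48)] / 475 = -0.008842
|∇h| = √(-0.009474² + -0.008842²) = 0.01296
Seepage velocity v = K·i/n = 0.61 × 0.01296 / 0.26 = 0.03041 ft/day.
t = 100 / 0.03041 = 3288 days = 9 years.

9.0 years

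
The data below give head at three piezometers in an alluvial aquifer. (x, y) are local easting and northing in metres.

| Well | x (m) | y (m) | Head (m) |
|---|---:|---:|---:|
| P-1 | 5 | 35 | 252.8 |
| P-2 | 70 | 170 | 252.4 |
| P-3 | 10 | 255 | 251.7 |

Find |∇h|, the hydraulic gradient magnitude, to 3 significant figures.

0.00676

With h = a·x + b·y + c and P-1 as origin, the differences give:
  65·a + 135·b = -0.4
  5·a + 220·b = -1.1
Eliminate b (×220 and ×135, subtract): 13625·a = 60.50 → a = ∂h/∂x = +0.004440
Back-substitute: b = ∂h/∂y = -0.005101.
|∇h| = √(0.004440² + -0.005101²) = 0.006763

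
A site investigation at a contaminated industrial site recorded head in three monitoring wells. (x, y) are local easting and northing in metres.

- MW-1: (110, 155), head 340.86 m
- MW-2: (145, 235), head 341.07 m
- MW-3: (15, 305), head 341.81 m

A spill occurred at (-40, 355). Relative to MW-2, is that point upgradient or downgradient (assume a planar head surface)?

With h = a·x + b·y + c and MW-1 as origin, the differences give:
  35·a + 80·b = +0.21
  (-95)·a + 150·b = +0.95
Eliminate b (×150 and ×80, subtract): 12850·a = -44.500 → a = ∂h/∂x = -0.003463
Back-substitute: b = ∂h/∂y = +0.004140.
Head at (-40, 355) = 340.86 + (-0.003463)·(-150) + (+0.004140)·(200) = 342.21 m.
That is higher than the 341.07 m at MW-2, so the point is upgradient.

upgradient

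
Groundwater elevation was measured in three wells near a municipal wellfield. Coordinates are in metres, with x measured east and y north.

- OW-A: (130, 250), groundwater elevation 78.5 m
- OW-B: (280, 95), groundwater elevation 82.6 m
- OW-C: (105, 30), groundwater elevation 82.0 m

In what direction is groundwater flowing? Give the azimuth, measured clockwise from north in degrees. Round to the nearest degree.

330°

Three-point gradient (reference OW-A): Δ to OW-B = (150, -155, +4.1), Δ to OW-C = (-25, -220, +3.5).
∂h/∂x = +0.009749, ∂h/∂y = -0.01702 (det = -36875).
Flow direction (−∇h) has components (-0.009749 E, +0.01702 N).
Azimuth = atan2(E, N) = atan2(-0.009749, +0.01702) = 330.2° ≈ 330°.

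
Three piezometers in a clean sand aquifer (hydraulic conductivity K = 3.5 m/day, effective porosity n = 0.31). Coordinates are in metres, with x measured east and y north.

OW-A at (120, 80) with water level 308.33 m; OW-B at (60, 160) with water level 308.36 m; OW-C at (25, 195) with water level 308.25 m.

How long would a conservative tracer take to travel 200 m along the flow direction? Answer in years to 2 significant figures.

With h = a·x + b·y + c and OW-A as origin, the differences give:
  (-60)·a + 80·b = +0.03
  (-95)·a + 115·b = -0.08
Eliminate b (×115 and ×80, subtract): 700·a = 9.850 → a = ∂h/∂x = +0.01407
Back-substitute: b = ∂h/∂y = +0.01093.
|∇h| = √(0.01407² + 0.01093²) = 0.01782
Seepage velocity v = K·i/n = 3.5 × 0.01782 / 0.31 = 0.2012 m/day.
t = 200 / 0.2012 = 994 days = 2.72 years.

2.7 years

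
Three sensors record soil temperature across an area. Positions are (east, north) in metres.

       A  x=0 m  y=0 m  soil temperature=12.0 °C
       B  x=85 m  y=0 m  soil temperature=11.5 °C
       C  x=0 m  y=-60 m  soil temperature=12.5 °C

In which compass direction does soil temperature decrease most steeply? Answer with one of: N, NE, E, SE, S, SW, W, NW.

NE

∂T/∂x = (11.5 − 12.0) / (85 − 0) = -0.005882
∂T/∂y = (12.5 − 12.0) / (-60 − 0) = -0.008333
Steepest decrease is along −∇f = (+0.005882 E, +0.008333 N) → northeast.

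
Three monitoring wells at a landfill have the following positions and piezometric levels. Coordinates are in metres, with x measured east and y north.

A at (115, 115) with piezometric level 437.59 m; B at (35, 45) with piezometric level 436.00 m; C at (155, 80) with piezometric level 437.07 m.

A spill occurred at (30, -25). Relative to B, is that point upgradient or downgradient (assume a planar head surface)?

With h = a·x + b·y + c and A as origin, the differences give:
  (-80)·a + (-70)·b = -1.59
  40·a + (-35)·b = -0.52
Eliminate b (×(-35) and ×(-70), subtract): 5600·a = 19.250 → a = ∂h/∂x = +0.003438
Back-substitute: b = ∂h/∂y = +0.01879.
Head at (30, -25) = 437.59 + (+0.003438)·(-85) + (+0.01879)·(-140) = 434.67 m.
That is lower than the 436.00 m at B, so the point is downgradient.

downgradient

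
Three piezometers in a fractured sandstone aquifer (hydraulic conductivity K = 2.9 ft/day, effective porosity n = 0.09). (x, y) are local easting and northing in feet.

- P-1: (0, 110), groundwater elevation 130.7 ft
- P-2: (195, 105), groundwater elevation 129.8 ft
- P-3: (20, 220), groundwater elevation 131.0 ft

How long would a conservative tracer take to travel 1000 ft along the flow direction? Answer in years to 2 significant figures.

Taking P-1 as reference: P-2−P-1 = (195, -5, -0.9); P-3−P-1 = (20, 110, +0.3).
Solve a·Δx + b·Δy = Δh: det = 195·110 − 20·(-5) = 21550.
∂h/∂x = [(-0.9)·110 − (+0.3)·(-5)] / 21550 = -0.004524
∂h/∂y = [195·(+0.3) − 20·(-0.9)] / 21550 = +0.003550
|∇h| = √(-0.004524² + 0.003550²) = 0.005751
Seepage velocity v = K·i/n = 2.9 × 0.005751 / 0.09 = 0.1853 ft/day.
t = 1000 / 0.1853 = 5397 days = 14.8 years.

15 years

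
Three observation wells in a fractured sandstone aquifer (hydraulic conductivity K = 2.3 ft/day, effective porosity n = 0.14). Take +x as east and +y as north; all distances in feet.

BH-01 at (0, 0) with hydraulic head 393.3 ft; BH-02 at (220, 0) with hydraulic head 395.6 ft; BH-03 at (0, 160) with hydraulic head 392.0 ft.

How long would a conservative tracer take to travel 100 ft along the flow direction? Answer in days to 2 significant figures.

∂h/∂x = (395.6 − 393.3) / (220 − 0) = +0.01045
∂h/∂y = (392.0 − 393.3) / (160 − 0) = -0.008125
|∇h| = √(0.01045² + -0.008125²) = 0.01324
Seepage velocity v = K·i/n = 2.3 × 0.01324 / 0.14 = 0.2175 ft/day.
t = 100 / 0.2175 = 459.8 days.

460 days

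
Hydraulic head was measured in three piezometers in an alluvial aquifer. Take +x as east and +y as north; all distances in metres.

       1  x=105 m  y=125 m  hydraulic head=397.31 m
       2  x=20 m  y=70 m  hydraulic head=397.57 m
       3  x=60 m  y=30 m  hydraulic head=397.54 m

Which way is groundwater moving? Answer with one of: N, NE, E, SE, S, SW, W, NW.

NE

Taking 1 as reference: 2−1 = (-85, -55, +0.26); 3−1 = (-45, -95, +0.23).
Solve a·Δx + b·Δy = Δh: det = (-85)·(-95) − (-45)·(-55) = 5600.
∂h/∂x = [(+0.26)·(-95) − (+0.23)·(-55)] / 5600 = -0.002152
∂h/∂y = [(-85)·(+0.23) − (-45)·(+0.26)] / 5600 = -0.001402
Flow = −∇h = (+0.002152 east, +0.001402 north), which points northeast.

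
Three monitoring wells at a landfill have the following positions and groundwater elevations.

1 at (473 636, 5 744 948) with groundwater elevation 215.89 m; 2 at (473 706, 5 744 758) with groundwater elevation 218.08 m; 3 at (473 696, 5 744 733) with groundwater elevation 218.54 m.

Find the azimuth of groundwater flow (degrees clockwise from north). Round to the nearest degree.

031°

With h = a·x + b·y + c and 1 as origin, the differences give:
  70·a + (-190)·b = +2.19
  60·a + (-215)·b = +2.65
Eliminate b (×(-215) and ×(-190), subtract): -3650·a = 32.650 → a = ∂h/∂x = -0.008945
Back-substitute: b = ∂h/∂y = -0.01482.
Flow direction (−∇h) has components (+0.008945 E, +0.01482 N).
Azimuth = atan2(E, N) = atan2(+0.008945, +0.01482) = 31.1° ≈ 031°.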